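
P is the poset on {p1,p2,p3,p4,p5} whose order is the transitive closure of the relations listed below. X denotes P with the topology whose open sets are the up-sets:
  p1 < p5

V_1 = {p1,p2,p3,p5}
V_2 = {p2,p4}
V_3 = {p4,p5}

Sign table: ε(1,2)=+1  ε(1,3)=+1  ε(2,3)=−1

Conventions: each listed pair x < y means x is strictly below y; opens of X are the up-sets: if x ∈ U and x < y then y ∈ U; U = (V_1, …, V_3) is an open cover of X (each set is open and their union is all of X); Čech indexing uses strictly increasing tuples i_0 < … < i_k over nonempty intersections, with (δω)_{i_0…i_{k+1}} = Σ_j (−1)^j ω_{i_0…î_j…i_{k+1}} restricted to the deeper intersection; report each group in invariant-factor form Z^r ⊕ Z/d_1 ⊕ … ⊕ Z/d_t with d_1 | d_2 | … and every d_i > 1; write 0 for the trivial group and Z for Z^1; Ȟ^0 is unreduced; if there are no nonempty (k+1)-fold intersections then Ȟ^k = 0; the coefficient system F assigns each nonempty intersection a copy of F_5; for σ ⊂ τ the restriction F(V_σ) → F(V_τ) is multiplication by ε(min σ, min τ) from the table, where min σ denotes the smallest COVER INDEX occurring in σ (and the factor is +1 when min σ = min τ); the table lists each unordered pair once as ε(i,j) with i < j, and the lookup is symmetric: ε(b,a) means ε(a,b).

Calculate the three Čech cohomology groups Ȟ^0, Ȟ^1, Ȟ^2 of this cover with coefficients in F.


Ȟ^0(U;F) ≅ 0, Ȟ^1(U;F) ≅ 0, Ȟ^2(U;F) ≅ 0

nonempty intersections:
  V12={p2} V13={p5} V23={p4}
C dims 3,3; δ0: rk_F5 3
Ȟ^0: (3−3)−0=0 ⇒ 0
Ȟ^1: (3−0)−3=0 ⇒ 0
Ȟ^2: (0−0)−0=0 ⇒ 0


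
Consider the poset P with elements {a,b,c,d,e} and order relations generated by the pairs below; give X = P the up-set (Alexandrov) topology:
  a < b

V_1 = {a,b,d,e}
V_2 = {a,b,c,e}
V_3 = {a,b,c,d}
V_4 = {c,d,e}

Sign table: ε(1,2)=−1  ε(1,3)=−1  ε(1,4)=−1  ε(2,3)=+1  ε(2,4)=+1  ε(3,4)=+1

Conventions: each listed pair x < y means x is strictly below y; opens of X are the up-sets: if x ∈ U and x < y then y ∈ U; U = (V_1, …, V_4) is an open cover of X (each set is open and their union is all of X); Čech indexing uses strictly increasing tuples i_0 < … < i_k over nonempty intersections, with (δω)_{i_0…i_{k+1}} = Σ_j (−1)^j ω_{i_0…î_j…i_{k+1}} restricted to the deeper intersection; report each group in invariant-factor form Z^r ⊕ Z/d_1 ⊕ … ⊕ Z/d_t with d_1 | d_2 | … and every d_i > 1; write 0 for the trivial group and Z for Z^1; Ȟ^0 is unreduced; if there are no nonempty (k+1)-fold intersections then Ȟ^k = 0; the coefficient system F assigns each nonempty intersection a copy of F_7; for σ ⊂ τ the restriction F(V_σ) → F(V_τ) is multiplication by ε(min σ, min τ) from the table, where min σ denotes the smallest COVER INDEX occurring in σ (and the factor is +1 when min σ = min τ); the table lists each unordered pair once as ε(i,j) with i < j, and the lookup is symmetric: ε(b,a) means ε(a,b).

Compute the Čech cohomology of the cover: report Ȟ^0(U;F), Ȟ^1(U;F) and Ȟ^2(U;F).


Ȟ^0 ≅ Z/7,  Ȟ^1 ≅ 0,  Ȟ^2 ≅ Z/7

intersection data:
  V12={a,b,e} V13={a,b,d} V14={d,e} V23={a,b,c} V24={c,e} V34={c,d}
  V123={a,b} V124={e} V134={d} V234={c}
C dims 4,6,4; δ0: rk_F7 3; δ1: rk_F7 3
Ȟ^0 = (4 − 3) − 0 = 1, so Ȟ^0 ≅ Z/7
Ȟ^1 = (6 − 3) − 3 = 0, so Ȟ^1 ≅ 0
Ȟ^2 = (4 − 0) − 3 = 1, so Ȟ^2 ≅ Z/7


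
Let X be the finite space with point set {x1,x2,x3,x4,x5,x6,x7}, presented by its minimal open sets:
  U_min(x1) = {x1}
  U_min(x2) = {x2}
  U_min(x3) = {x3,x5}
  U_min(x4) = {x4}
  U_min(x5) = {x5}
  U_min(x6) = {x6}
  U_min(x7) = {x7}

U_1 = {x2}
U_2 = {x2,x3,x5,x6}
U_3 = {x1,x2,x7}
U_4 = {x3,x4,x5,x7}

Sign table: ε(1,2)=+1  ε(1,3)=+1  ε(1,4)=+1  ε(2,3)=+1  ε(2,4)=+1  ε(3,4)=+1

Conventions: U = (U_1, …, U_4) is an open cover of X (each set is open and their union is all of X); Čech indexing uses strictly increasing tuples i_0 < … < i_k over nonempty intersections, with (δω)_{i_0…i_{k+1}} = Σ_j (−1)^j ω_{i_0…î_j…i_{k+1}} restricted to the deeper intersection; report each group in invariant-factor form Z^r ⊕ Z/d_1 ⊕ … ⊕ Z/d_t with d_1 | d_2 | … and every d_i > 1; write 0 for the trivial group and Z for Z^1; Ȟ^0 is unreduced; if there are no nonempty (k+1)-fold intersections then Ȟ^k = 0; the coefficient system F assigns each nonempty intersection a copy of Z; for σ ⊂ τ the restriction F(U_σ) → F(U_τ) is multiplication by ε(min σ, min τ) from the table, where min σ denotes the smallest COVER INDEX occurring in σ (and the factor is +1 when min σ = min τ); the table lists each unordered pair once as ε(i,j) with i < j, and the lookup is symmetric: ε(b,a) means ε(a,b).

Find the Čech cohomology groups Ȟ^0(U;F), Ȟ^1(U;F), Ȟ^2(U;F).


Ȟ^0 ≅ Z,  Ȟ^1 ≅ Z,  Ȟ^2 ≅ 0

nonempty intersections:
  U12={x2} U13={x2} U23={x2} U24={x3,x5} U34={x7}
  U123={x2}
C dims 4,5,1; δ0: rk 3, SNF 1^3; δ1: rk 1, SNF 1^1
Ȟ^0: (4−3)−0=1 ⇒ Z
Ȟ^1: (5−1)−3=1 ⇒ Z
Ȟ^2: (1−0)−1=0 ⇒ 0


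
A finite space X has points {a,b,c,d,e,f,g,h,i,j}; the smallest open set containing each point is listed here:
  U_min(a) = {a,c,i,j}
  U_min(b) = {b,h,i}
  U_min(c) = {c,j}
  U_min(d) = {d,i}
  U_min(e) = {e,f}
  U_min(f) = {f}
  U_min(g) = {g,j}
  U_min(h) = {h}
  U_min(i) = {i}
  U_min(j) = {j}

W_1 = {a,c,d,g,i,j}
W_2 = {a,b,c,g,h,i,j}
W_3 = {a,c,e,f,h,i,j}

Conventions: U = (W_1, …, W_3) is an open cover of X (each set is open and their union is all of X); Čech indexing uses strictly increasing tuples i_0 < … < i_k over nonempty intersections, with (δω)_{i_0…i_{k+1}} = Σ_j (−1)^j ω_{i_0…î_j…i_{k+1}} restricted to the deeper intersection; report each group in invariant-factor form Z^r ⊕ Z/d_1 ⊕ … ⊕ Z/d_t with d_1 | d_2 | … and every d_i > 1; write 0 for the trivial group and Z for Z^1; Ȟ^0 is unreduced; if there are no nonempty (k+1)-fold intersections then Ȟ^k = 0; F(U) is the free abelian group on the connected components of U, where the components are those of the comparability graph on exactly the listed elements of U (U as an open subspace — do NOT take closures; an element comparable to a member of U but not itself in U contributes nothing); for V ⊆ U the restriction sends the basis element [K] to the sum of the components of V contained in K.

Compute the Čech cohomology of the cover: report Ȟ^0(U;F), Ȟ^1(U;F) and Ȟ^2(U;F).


Ȟ^0(U;F) ≅ Z^2; Ȟ^1(U;F) ≅ 0; Ȟ^2(U;F) ≅ 0

intersection data:
  W12={a,c,g,i,j} W13={a,c,i,j} W23={a,c,h,i,j}
  W123={a,c,i,j}
components per intersection:
  W1: {a,c,d,g,i,j}
  W2: {a,b,c,g,h,i,j}
  W3: {a,c,i,j} {e,f} {h}
  W12: {a,c,g,i,j}
  W13: {a,c,i,j}
  W23: {a,c,i,j} {h}
  W123: {a,c,i,j}
C dims 5,4,1; δ0: rk 3, SNF 1^3; δ1: rk 1, SNF 1^1
Ȟ^0 = (5 − 3) − 0 = 2, so Ȟ^0 ≅ Z^2
Ȟ^1 = (4 − 1) − 3 = 0, so Ȟ^1 ≅ 0
Ȟ^2 = (1 − 0) − 1 = 0, so Ȟ^2 ≅ 0


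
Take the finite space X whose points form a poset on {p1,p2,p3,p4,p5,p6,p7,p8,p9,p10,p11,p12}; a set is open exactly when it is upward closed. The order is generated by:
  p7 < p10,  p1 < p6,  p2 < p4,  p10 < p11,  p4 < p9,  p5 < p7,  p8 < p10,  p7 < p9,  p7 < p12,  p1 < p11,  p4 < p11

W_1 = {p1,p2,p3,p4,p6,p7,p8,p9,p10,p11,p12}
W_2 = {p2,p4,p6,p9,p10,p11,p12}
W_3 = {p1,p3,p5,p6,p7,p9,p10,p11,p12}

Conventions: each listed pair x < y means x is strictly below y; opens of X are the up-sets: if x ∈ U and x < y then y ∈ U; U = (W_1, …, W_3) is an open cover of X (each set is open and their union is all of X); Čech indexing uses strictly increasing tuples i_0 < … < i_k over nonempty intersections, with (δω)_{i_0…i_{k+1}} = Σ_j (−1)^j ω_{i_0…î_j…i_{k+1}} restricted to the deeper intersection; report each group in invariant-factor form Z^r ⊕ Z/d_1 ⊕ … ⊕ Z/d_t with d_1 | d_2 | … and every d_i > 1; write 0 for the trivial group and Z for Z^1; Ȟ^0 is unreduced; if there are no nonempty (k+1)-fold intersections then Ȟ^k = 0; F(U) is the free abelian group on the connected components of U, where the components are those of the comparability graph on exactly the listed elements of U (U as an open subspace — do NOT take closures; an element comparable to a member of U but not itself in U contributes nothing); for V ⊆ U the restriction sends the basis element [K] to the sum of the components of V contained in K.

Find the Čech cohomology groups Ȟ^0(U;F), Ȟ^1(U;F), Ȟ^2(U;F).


nerve of the cover:
  W12={p2,p4,p6,p9,p10,p11,p12} W13={p1,p3,p6,p7,p9,p10,p11,p12} W23={p6,p9,p10,p11,p12}
  W123={p6,p9,p10,p11,p12}
components per intersection:
  W1: {p1,p2,p4,p6,p7,p8,p9,p10,p11,p12} {p3}
  W2: {p2,p4,p9,p10,p11} {p6} {p12}
  W3: {p1,p5,p6,p7,p9,p10,p11,p12} {p3}
  W12: {p2,p4,p9,p10,p11} {p6} {p12}
  W13: {p1,p6,p7,p9,p10,p11,p12} {p3}
  W23: {p6} {p9} {p10,p11} {p12}
  W123: {p6} {p9} {p10,p11} {p12}
C dims 7,9,4; δ0: rk 5, SNF 1^5; δ1: rk 4, SNF 1^4
Ȟ^0 = (7 − 5) − 0 = 2, so Ȟ^0 ≅ Z^2
Ȟ^1 = (9 − 4) − 5 = 0, so Ȟ^1 ≅ 0
Ȟ^2 = (4 − 0) − 4 = 0, so Ȟ^2 ≅ 0

Ȟ^0(U;F) ≅ Z^2; Ȟ^1(U;F) ≅ 0; Ȟ^2(U;F) ≅ 0


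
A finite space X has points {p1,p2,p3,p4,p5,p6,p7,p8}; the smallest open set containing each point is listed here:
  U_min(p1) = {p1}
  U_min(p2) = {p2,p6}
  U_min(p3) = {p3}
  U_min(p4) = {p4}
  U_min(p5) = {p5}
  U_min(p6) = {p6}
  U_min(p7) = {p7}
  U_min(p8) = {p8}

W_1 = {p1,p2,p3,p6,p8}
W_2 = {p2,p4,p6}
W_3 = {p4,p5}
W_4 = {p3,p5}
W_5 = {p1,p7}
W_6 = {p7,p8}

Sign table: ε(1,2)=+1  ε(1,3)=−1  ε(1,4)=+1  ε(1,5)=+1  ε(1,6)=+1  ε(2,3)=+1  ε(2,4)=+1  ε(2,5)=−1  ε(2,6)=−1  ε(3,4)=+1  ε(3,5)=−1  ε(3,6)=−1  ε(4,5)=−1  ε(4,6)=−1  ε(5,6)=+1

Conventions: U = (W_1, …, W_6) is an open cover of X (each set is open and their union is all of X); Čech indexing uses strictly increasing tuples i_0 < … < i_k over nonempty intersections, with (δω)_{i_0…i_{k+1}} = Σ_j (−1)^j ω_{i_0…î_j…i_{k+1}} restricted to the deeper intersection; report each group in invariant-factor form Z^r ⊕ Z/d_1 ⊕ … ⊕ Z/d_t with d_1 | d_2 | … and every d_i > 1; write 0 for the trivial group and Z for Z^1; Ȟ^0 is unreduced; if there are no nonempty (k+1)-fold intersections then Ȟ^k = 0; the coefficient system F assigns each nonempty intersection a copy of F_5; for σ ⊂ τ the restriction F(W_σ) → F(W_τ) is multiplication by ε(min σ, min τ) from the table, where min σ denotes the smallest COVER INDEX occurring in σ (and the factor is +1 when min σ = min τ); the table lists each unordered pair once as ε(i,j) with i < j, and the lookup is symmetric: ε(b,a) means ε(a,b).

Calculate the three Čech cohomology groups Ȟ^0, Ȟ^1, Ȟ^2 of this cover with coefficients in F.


Ȟ^0(U;F) ≅ Z/5, Ȟ^1(U;F) ≅ Z/5 ⊕ Z/5 and Ȟ^2(U;F) ≅ 0

nerve simplices:
  W12={p2,p6} W14={p3} W15={p1} W16={p8} W23={p4} W34={p5} W56={p7}
C dims 6,7; δ0: rk_F5 5
degree 0: 6−5−0 = 1 → Ȟ^0 ≅ Z/5
degree 1: 7−0−5 = 2 → Ȟ^1 ≅ Z/5 ⊕ Z/5
degree 2: 0−0−0 = 0 → Ȟ^2 ≅ 0


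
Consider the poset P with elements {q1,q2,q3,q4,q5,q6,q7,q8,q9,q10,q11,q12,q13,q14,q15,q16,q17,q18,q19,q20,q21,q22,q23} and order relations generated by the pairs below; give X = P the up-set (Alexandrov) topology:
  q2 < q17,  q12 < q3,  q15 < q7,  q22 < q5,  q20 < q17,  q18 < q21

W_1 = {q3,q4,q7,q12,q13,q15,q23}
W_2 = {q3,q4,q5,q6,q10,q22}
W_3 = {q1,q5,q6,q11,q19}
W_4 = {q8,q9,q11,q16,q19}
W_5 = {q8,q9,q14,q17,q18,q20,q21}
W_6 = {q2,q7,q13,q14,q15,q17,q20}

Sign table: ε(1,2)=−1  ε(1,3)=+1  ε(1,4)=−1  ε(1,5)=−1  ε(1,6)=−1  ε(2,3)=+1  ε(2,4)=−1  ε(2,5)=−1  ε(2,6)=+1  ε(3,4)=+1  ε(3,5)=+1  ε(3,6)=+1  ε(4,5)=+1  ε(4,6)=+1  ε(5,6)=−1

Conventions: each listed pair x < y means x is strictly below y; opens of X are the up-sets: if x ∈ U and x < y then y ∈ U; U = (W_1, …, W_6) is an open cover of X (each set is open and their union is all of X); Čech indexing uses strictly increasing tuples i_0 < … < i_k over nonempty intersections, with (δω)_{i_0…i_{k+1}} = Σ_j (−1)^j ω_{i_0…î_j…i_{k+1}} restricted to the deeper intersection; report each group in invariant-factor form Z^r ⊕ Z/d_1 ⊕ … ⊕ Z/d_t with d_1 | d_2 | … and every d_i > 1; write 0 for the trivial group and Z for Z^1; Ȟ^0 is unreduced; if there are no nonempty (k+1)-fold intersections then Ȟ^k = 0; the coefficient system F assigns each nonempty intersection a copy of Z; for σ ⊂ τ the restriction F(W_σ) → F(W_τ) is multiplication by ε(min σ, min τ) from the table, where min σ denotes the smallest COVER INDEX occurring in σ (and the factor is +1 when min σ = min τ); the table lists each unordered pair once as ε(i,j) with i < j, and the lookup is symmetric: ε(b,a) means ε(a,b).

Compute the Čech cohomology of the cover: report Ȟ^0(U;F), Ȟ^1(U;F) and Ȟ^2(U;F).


Ȟ^0 = 0, Ȟ^1 = Z/2 and Ȟ^2 = 0

cover nerve:
  W12={q3,q4} W16={q7,q13,q15} W23={q5,q6} W34={q11,q19} W45={q8,q9} W56={q14,q17,q20}
C dims 6,6; δ0: rk 6, SNF 1^5·2
Ȟ^0: (6−6)−0=0 ⇒ 0
Ȟ^1: (6−0)−6=0 plus torsion [2] ⇒ Z/2
Ȟ^2: (0−0)−0=0 ⇒ 0


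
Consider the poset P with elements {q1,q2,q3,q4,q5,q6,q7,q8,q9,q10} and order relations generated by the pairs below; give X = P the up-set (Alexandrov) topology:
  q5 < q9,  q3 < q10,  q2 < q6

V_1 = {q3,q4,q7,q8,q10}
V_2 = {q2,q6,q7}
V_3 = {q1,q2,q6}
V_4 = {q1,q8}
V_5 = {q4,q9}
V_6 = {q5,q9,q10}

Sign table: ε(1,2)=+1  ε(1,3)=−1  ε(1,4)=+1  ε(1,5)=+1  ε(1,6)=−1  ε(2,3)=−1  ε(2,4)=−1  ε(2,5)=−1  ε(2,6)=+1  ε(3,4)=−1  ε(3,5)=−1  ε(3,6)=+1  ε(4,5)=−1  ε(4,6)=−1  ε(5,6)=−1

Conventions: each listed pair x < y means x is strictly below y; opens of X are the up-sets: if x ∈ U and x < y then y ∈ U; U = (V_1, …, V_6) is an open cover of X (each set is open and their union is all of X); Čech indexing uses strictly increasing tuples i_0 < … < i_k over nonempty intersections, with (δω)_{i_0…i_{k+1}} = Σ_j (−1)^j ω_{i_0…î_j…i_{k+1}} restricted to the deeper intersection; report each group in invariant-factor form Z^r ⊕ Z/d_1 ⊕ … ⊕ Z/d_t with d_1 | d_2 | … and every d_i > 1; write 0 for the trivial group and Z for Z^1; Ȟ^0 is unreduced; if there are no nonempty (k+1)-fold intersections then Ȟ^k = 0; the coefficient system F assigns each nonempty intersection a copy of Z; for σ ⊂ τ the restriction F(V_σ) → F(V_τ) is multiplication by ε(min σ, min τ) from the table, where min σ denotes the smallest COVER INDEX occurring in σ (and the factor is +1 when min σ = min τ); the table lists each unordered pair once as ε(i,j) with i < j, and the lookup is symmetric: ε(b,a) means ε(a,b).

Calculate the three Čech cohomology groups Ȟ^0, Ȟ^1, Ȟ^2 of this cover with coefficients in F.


nonempty overlaps:
  V12={q7} V14={q8} V15={q4} V16={q10} V23={q2,q6} V34={q1} V56={q9}
C dims 6,7; δ0: rk 5, SNF 1^5
degree 0: 6−5−0 = 1 → Ȟ^0 ≅ Z
degree 1: 7−0−5 = 2 → Ȟ^1 ≅ Z^2
degree 2: 0−0−0 = 0 → Ȟ^2 ≅ 0

Ȟ^0 ≅ Z; Ȟ^1 ≅ Z^2; Ȟ^2 ≅ 0


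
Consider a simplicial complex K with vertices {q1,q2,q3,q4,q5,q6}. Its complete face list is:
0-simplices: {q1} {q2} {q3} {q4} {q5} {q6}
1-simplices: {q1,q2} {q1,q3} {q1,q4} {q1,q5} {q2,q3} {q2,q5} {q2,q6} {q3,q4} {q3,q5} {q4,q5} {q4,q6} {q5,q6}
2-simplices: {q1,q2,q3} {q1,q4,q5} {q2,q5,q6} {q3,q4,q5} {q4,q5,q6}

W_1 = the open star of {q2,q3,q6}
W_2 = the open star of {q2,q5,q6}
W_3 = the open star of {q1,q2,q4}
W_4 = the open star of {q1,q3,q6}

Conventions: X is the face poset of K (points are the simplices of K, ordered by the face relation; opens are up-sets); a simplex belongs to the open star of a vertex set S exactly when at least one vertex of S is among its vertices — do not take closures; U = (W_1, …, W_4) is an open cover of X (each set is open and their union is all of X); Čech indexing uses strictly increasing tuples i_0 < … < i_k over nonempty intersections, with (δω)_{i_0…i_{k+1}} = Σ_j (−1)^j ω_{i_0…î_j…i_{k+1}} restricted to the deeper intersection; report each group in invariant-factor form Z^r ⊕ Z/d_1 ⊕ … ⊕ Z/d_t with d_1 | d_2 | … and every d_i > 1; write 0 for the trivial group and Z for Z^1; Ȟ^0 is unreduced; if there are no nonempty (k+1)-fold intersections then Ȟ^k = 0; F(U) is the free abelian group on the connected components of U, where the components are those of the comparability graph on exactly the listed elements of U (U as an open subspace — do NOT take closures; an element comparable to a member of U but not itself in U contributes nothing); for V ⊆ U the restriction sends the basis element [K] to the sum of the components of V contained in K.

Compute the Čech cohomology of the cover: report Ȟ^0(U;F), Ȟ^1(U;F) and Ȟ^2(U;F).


nonempty overlaps:
  W1={{q2},{q3},{q6},{q1,q2},{q1,q3},{q2,q3},{q2,q5},{q2,q6},{q3,q4},{q3,q5},{q4,q6},{q5,q6},{q1,q2,q3},{q2,q5,q6},{q3,q4,q5},{q4,q5,q6}} W2={{q2},{q5},{q6},{q1,q2},{q1,q5},{q2,q3},{q2,q5},{q2,q6},{q3,q5},{q4,q5},{q4,q6},{q5,q6},{q1,q2,q3},{q1,q4,q5},{q2,q5,q6},{q3,q4,q5},{q4,q5,q6}} W3={{q1},{q2},{q4},{q1,q2},{q1,q3},{q1,q4},{q1,q5},{q2,q3},{q2,q5},{q2,q6},{q3,q4},{q4,q5},{q4,q6},{q1,q2,q3},{q1,q4,q5},{q2,q5,q6},{q3,q4,q5},{q4,q5,q6}} W4={{q1},{q3},{q6},{q1,q2},{q1,q3},{q1,q4},{q1,q5},{q2,q3},{q2,q6},{q3,q4},{q3,q5},{q4,q6},{q5,q6},{q1,q2,q3},{q1,q4,q5},{q2,q5,q6},{q3,q4,q5},{q4,q5,q6}}
  W12={{q2},{q6},{q1,q2},{q2,q3},{q2,q5},{q2,q6},{q3,q5},{q4,q6},{q5,q6},{q1,q2,q3},{q2,q5,q6},{q3,q4,q5},{q4,q5,q6}} W13={{q2},{q1,q2},{q1,q3},{q2,q3},{q2,q5},{q2,q6},{q3,q4},{q4,q6},{q1,q2,q3},{q2,q5,q6},{q3,q4,q5},{q4,q5,q6}} W14={{q3},{q6},{q1,q2},{q1,q3},{q2,q3},{q2,q6},{q3,q4},{q3,q5},{q4,q6},{q5,q6},{q1,q2,q3},{q2,q5,q6},{q3,q4,q5},{q4,q5,q6}} W23={{q2},{q1,q2},{q1,q5},{q2,q3},{q2,q5},{q2,q6},{q4,q5},{q4,q6},{q1,q2,q3},{q1,q4,q5},{q2,q5,q6},{q3,q4,q5},{q4,q5,q6}} W24={{q6},{q1,q2},{q1,q5},{q2,q3},{q2,q6},{q3,q5},{q4,q6},{q5,q6},{q1,q2,q3},{q1,q4,q5},{q2,q5,q6},{q3,q4,q5},{q4,q5,q6}} W34={{q1},{q1,q2},{q1,q3},{q1,q4},{q1,q5},{q2,q3},{q2,q6},{q3,q4},{q4,q6},{q1,q2,q3},{q1,q4,q5},{q2,q5,q6},{q3,q4,q5},{q4,q5,q6}}
  W123={{q2},{q1,q2},{q2,q3},{q2,q5},{q2,q6},{q4,q6},{q1,q2,q3},{q2,q5,q6},{q3,q4,q5},{q4,q5,q6}} W124={{q6},{q1,q2},{q2,q3},{q2,q6},{q3,q5},{q4,q6},{q5,q6},{q1,q2,q3},{q2,q5,q6},{q3,q4,q5},{q4,q5,q6}} W134={{q1,q2},{q1,q3},{q2,q3},{q2,q6},{q3,q4},{q4,q6},{q1,q2,q3},{q2,q5,q6},{q3,q4,q5},{q4,q5,q6}} W234={{q1,q2},{q1,q5},{q2,q3},{q2,q6},{q4,q6},{q1,q2,q3},{q1,q4,q5},{q2,q5,q6},{q3,q4,q5},{q4,q5,q6}}
  W1234={{q1,q2},{q2,q3},{q2,q6},{q4,q6},{q1,q2,q3},{q2,q5,q6},{q3,q4,q5},{q4,q5,q6}}
components per intersection:
  W1: {{q2},{q3},{q6},{q1,q2},{q1,q3},{q2,q3},{q2,q5},{q2,q6},{q3,q4},{q3,q5},{q4,q6},{q5,q6},{q1,q2,q3},{q2,q5,q6},{q3,q4,q5},{q4,q5,q6}}
  W2: {{q2},{q5},{q6},{q1,q2},{q1,q5},{q2,q3},{q2,q5},{q2,q6},{q3,q5},{q4,q5},{q4,q6},{q5,q6},{q1,q2,q3},{q1,q4,q5},{q2,q5,q6},{q3,q4,q5},{q4,q5,q6}}
  W3: {{q1},{q2},{q4},{q1,q2},{q1,q3},{q1,q4},{q1,q5},{q2,q3},{q2,q5},{q2,q6},{q3,q4},{q4,q5},{q4,q6},{q1,q2,q3},{q1,q4,q5},{q2,q5,q6},{q3,q4,q5},{q4,q5,q6}}
  W4: {{q1},{q3},{q1,q2},{q1,q3},{q1,q4},{q1,q5},{q2,q3},{q3,q4},{q3,q5},{q1,q2,q3},{q1,q4,q5},{q3,q4,q5}} {{q6},{q2,q6},{q4,q6},{q5,q6},{q2,q5,q6},{q4,q5,q6}}
  W12: {{q2},{q6},{q1,q2},{q2,q3},{q2,q5},{q2,q6},{q4,q6},{q5,q6},{q1,q2,q3},{q2,q5,q6},{q4,q5,q6}} {{q3,q5},{q3,q4,q5}}
  W13: {{q2},{q1,q2},{q1,q3},{q2,q3},{q2,q5},{q2,q6},{q1,q2,q3},{q2,q5,q6}} {{q3,q4},{q3,q4,q5}} {{q4,q6},{q4,q5,q6}}
  W14: {{q3},{q1,q2},{q1,q3},{q2,q3},{q3,q4},{q3,q5},{q1,q2,q3},{q3,q4,q5}} {{q6},{q2,q6},{q4,q6},{q5,q6},{q2,q5,q6},{q4,q5,q6}}
  W23: {{q2},{q1,q2},{q2,q3},{q2,q5},{q2,q6},{q1,q2,q3},{q2,q5,q6}} {{q1,q5},{q4,q5},{q4,q6},{q1,q4,q5},{q3,q4,q5},{q4,q5,q6}}
  W24: {{q6},{q2,q6},{q4,q6},{q5,q6},{q2,q5,q6},{q4,q5,q6}} {{q1,q2},{q2,q3},{q1,q2,q3}} {{q1,q5},{q1,q4,q5}} {{q3,q5},{q3,q4,q5}}
  W34: {{q1},{q1,q2},{q1,q3},{q1,q4},{q1,q5},{q2,q3},{q1,q2,q3},{q1,q4,q5}} {{q2,q6},{q2,q5,q6}} {{q3,q4},{q3,q4,q5}} {{q4,q6},{q4,q5,q6}}
  W123: {{q2},{q1,q2},{q2,q3},{q2,q5},{q2,q6},{q1,q2,q3},{q2,q5,q6}} {{q4,q6},{q4,q5,q6}} {{q3,q4,q5}}
  W124: {{q6},{q2,q6},{q4,q6},{q5,q6},{q2,q5,q6},{q4,q5,q6}} {{q1,q2},{q2,q3},{q1,q2,q3}} {{q3,q5},{q3,q4,q5}}
  W134: {{q1,q2},{q1,q3},{q2,q3},{q1,q2,q3}} {{q2,q6},{q2,q5,q6}} {{q3,q4},{q3,q4,q5}} {{q4,q6},{q4,q5,q6}}
  W234: {{q1,q2},{q2,q3},{q1,q2,q3}} {{q1,q5},{q1,q4,q5}} {{q2,q6},{q2,q5,q6}} {{q4,q6},{q4,q5,q6}} {{q3,q4,q5}}
  W1234: {{q1,q2},{q2,q3},{q1,q2,q3}} {{q2,q6},{q2,q5,q6}} {{q4,q6},{q4,q5,q6}} {{q3,q4,q5}}
C dims 5,17,15,4; δ0: rk 4, SNF 1^4; δ1: rk 11, SNF 1^11; δ2: rk 4, SNF 1^4
degree 0: 5−4−0 = 1 → Ȟ^0 ≅ Z
degree 1: 17−11−4 = 2 → Ȟ^1 ≅ Z^2
degree 2: 15−4−11 = 0 → Ȟ^2 ≅ 0

Ȟ^0 ≅ Z,  Ȟ^1 ≅ Z^2,  Ȟ^2 ≅ 0


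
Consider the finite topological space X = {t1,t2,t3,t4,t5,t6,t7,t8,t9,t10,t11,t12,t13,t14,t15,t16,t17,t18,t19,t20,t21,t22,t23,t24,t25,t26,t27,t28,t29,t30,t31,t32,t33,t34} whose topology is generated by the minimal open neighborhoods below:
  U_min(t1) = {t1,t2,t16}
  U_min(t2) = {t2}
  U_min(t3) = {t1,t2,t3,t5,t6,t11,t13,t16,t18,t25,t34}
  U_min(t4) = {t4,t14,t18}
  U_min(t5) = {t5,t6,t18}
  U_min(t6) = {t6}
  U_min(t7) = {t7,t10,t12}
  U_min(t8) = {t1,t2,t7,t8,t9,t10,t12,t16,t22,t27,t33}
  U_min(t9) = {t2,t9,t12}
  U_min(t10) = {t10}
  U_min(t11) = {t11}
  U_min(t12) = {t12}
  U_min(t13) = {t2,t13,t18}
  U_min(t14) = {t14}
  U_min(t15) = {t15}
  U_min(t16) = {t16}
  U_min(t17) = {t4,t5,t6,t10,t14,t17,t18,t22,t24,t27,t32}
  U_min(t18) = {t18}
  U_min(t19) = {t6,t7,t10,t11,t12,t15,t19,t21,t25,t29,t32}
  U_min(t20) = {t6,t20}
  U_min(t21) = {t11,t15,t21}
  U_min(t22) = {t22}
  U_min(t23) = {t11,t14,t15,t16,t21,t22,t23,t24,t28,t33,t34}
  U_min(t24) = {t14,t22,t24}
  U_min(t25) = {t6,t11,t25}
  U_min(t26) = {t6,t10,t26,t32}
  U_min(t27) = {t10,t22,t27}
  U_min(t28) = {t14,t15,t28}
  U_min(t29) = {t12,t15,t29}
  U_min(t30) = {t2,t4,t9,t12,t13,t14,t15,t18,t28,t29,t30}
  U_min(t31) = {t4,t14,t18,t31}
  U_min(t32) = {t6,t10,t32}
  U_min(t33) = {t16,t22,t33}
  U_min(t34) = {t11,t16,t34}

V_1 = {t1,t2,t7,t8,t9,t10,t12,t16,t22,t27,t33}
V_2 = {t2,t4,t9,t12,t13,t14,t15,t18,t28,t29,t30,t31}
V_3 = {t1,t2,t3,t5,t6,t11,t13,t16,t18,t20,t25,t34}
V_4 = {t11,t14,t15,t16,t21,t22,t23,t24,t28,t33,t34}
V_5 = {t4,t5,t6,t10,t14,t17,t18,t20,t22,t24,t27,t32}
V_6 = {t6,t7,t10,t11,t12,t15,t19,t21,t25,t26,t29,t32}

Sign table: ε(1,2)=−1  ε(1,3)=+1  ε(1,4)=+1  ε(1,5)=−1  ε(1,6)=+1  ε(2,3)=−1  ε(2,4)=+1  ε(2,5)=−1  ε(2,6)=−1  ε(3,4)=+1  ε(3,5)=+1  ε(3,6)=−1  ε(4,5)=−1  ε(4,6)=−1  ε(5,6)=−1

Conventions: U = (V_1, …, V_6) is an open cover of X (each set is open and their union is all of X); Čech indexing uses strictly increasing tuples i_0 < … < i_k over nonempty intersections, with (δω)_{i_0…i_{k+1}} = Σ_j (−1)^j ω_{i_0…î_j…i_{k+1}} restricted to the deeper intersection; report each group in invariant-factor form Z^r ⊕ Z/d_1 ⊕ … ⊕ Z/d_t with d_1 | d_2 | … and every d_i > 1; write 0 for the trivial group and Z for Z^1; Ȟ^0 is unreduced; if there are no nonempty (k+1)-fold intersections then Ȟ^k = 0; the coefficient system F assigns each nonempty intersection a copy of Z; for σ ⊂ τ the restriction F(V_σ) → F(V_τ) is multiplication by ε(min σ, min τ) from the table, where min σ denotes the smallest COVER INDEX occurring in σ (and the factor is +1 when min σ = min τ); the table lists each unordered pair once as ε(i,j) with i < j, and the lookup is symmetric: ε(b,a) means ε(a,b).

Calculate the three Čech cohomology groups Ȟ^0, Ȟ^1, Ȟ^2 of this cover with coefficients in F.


Ȟ^0 = 0, Ȟ^1 = Z/2 and Ȟ^2 = Z

nonempty overlaps:
  V12={t2,t9,t12} V13={t1,t2,t16} V14={t16,t22,t33} V15={t10,t22,t27} V16={t7,t10,t12} V23={t2,t13,t18} V24={t14,t15,t28} V25={t4,t14,t18} V26={t12,t15,t29} V34={t11,t16,t34} V35={t5,t6,t18,t20} V36={t6,t11,t25} V45={t14,t22,t24} V46={t11,t15,t21} V56={t6,t10,t32}
  V123={t2} V126={t12} V134={t16} V145={t22} V156={t10} V235={t18} V245={t14} V246={t15} V346={t11} V356={t6}
C dims 6,15,10; δ0: rk 6, SNF 1^5·2; δ1: rk 9, SNF 1^9
degree 0: 6−6−0 = 0 → Ȟ^0 ≅ 0
degree 1: 15−9−6 = 0 plus torsion [2] → Ȟ^1 ≅ Z/2
degree 2: 10−0−9 = 1 → Ȟ^2 ≅ Z


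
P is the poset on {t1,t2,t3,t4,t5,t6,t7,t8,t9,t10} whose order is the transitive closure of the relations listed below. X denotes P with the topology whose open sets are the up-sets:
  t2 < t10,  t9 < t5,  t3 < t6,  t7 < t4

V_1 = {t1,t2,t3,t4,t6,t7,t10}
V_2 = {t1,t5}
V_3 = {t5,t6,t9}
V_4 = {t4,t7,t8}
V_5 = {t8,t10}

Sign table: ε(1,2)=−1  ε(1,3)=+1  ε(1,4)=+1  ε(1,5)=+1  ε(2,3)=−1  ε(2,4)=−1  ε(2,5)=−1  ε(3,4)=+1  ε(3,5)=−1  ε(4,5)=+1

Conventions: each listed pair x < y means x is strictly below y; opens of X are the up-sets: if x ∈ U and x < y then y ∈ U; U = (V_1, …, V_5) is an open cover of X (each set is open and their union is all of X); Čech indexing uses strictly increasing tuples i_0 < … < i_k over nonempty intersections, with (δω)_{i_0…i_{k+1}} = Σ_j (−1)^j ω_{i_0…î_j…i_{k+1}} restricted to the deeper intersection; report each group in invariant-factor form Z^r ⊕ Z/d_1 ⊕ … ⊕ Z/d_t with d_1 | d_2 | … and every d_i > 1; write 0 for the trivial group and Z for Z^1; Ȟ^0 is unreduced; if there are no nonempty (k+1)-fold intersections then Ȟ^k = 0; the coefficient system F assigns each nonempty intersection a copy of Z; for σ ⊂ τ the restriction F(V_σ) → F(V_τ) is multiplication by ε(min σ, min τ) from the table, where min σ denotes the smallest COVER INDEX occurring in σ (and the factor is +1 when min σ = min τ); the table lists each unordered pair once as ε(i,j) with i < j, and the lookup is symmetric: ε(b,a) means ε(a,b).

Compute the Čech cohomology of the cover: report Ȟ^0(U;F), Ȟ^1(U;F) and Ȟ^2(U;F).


nerve simplices:
  V12={t1} V13={t6} V14={t4,t7} V15={t10} V23={t5} V45={t8}
C dims 5,6; δ0: rk 4, SNF 1^4
degree 0: 5−4−0 = 1 → Ȟ^0 ≅ Z
degree 1: 6−0−4 = 2 → Ȟ^1 ≅ Z^2
degree 2: 0−0−0 = 0 → Ȟ^2 ≅ 0

Ȟ^0 ≅ Z; Ȟ^1 ≅ Z^2; Ȟ^2 ≅ 0


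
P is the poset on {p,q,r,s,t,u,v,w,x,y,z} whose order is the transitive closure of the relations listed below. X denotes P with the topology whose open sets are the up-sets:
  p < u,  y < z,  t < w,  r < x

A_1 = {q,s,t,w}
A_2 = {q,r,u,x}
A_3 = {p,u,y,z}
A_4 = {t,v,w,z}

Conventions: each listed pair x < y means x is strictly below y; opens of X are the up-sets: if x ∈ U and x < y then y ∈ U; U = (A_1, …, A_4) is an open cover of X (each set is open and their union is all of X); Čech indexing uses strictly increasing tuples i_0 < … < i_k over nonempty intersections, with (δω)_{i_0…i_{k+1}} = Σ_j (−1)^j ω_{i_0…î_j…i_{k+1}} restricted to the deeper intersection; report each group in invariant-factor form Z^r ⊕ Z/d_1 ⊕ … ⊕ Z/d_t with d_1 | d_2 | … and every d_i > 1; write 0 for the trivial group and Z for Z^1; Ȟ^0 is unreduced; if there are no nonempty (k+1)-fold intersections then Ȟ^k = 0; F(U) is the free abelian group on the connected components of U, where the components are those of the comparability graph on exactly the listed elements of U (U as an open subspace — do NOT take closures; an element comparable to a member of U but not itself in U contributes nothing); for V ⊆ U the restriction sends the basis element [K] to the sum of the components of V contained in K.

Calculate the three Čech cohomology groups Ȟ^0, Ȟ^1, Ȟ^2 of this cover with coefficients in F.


Ȟ^0 = Z^7; Ȟ^1 = 0; Ȟ^2 = 0

nerve of the cover:
  A12={q} A14={t,w} A23={u} A34={z}
components per intersection:
  A1: {q} {s} {t,w}
  A2: {q} {r,x} {u}
  A3: {p,u} {y,z}
  A4: {t,w} {v} {z}
  A12: {q}
  A14: {t,w}
  A23: {u}
  A34: {z}
C dims 11,4; δ0: rk 4, SNF 1^4
Ȟ^0 = (11 − 4) − 0 = 7, so Ȟ^0 ≅ Z^7
Ȟ^1 = (4 − 0) − 4 = 0, so Ȟ^1 ≅ 0
Ȟ^2 = (0 − 0) − 0 = 0, so Ȟ^2 ≅ 0


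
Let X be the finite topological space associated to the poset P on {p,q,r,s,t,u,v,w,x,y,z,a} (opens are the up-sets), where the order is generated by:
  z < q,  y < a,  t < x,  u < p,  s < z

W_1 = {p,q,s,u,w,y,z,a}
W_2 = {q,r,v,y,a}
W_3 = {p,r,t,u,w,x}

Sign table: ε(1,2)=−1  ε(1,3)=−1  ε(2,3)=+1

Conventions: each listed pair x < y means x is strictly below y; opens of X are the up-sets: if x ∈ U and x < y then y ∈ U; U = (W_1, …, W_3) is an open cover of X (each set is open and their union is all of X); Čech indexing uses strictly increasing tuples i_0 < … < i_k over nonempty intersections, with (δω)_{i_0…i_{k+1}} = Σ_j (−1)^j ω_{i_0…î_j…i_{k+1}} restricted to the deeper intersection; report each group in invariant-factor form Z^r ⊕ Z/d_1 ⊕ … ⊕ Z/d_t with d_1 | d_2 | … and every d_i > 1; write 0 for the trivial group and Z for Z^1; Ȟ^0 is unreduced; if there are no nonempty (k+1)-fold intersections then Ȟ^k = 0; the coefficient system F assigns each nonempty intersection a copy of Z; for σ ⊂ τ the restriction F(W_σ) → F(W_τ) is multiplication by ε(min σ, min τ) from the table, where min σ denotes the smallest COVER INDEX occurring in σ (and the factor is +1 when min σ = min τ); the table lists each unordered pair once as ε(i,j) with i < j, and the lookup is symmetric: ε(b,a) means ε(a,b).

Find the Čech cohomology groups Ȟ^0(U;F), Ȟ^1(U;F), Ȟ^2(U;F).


Ȟ^0(U;F) ≅ Z, Ȟ^1(U;F) ≅ Z and Ȟ^2(U;F) ≅ 0

cover nerve:
  W12={q,y,a} W13={p,u,w} W23={r}
C dims 3,3; δ0: rk 2, SNF 1^2
Ȟ^0: (3−2)−0=1 ⇒ Z
Ȟ^1: (3−0)−2=1 ⇒ Z
Ȟ^2: (0−0)−0=0 ⇒ 0


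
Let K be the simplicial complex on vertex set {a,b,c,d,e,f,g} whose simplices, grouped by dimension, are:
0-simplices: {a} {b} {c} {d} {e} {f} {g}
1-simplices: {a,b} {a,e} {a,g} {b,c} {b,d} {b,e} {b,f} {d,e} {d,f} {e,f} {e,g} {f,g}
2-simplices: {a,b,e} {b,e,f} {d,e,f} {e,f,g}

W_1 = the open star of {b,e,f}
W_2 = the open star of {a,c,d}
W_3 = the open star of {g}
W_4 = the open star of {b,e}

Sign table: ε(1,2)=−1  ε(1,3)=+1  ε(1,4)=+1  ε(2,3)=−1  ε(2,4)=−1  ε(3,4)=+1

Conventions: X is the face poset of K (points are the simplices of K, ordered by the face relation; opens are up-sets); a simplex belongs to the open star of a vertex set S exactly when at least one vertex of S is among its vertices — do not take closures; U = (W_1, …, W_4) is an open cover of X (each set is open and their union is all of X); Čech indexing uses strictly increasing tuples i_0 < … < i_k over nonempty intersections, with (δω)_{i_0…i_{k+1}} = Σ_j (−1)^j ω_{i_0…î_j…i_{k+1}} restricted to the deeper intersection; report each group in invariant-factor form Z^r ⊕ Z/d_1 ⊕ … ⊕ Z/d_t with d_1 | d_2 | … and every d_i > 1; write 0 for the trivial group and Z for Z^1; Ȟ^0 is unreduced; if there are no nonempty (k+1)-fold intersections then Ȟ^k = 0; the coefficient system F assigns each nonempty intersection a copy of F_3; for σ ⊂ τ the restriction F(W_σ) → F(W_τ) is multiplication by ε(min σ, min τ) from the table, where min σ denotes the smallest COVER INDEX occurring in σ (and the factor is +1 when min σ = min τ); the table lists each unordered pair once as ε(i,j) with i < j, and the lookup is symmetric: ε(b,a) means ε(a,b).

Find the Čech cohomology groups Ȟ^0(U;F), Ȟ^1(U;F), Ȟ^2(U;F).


Ȟ^0 ≅ Z/3,  Ȟ^1 ≅ Z/3,  Ȟ^2 ≅ 0

cover nerve:
  W1={{b},{e},{f},{a,b},{a,e},{b,c},{b,d},{b,e},{b,f},{d,e},{d,f},{e,f},{e,g},{f,g},{a,b,e},{b,e,f},{d,e,f},{e,f,g}} W2={{a},{c},{d},{a,b},{a,e},{a,g},{b,c},{b,d},{d,e},{d,f},{a,b,e},{d,e,f}} W3={{g},{a,g},{e,g},{f,g},{e,f,g}} W4={{b},{e},{a,b},{a,e},{b,c},{b,d},{b,e},{b,f},{d,e},{e,f},{e,g},{a,b,e},{b,e,f},{d,e,f},{e,f,g}}
  W12={{a,b},{a,e},{b,c},{b,d},{d,e},{d,f},{a,b,e},{d,e,f}} W13={{e,g},{f,g},{e,f,g}} W14={{b},{e},{a,b},{a,e},{b,c},{b,d},{b,e},{b,f},{d,e},{e,f},{e,g},{a,b,e},{b,e,f},{d,e,f},{e,f,g}} W23={{a,g}} W24={{a,b},{a,e},{b,c},{b,d},{d,e},{a,b,e},{d,e,f}} W34={{e,g},{e,f,g}}
  W124={{a,b},{a,e},{b,c},{b,d},{d,e},{a,b,e},{d,e,f}} W134={{e,g},{e,f,g}}
C dims 4,6,2; δ0: rk_F3 3; δ1: rk_F3 2
Ȟ^0: (4−3)−0=1 ⇒ Z/3
Ȟ^1: (6−2)−3=1 ⇒ Z/3
Ȟ^2: (2−0)−2=0 ⇒ 0


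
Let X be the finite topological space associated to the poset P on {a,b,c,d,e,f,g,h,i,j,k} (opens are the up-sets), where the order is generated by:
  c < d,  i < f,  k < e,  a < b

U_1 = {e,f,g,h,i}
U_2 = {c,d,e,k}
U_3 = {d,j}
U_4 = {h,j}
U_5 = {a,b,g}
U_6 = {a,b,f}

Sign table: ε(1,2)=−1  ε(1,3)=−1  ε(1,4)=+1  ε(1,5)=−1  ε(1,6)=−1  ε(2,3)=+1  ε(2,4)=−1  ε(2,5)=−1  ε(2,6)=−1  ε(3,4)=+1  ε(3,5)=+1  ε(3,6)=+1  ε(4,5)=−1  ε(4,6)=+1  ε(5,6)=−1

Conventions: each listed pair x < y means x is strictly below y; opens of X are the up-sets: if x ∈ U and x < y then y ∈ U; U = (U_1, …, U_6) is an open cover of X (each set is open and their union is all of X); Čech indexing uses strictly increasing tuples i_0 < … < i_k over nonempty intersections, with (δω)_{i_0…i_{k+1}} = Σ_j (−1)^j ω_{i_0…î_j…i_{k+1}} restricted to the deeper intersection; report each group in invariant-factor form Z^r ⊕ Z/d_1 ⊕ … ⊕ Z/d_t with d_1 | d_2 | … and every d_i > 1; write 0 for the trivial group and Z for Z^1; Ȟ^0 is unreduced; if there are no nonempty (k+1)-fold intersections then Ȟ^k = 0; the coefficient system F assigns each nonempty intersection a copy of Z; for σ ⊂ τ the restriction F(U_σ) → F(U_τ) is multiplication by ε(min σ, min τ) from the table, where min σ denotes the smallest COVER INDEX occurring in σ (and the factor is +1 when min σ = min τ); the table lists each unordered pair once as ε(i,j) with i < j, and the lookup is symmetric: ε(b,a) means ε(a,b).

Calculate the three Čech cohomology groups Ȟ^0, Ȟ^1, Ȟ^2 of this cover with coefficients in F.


Ȟ^0(U;F) ≅ 0; Ȟ^1(U;F) ≅ Z ⊕ Z/2; Ȟ^2(U;F) ≅ 0

nerve simplices:
  U12={e} U14={h} U15={g} U16={f} U23={d} U34={j} U56={a,b}
C dims 6,7; δ0: rk 6, SNF 1^5·2
degree 0: 6−6−0 = 0 → Ȟ^0 ≅ 0
degree 1: 7−0−6 = 1 plus torsion [2] → Ȟ^1 ≅ Z ⊕ Z/2
degree 2: 0−0−0 = 0 → Ȟ^2 ≅ 0


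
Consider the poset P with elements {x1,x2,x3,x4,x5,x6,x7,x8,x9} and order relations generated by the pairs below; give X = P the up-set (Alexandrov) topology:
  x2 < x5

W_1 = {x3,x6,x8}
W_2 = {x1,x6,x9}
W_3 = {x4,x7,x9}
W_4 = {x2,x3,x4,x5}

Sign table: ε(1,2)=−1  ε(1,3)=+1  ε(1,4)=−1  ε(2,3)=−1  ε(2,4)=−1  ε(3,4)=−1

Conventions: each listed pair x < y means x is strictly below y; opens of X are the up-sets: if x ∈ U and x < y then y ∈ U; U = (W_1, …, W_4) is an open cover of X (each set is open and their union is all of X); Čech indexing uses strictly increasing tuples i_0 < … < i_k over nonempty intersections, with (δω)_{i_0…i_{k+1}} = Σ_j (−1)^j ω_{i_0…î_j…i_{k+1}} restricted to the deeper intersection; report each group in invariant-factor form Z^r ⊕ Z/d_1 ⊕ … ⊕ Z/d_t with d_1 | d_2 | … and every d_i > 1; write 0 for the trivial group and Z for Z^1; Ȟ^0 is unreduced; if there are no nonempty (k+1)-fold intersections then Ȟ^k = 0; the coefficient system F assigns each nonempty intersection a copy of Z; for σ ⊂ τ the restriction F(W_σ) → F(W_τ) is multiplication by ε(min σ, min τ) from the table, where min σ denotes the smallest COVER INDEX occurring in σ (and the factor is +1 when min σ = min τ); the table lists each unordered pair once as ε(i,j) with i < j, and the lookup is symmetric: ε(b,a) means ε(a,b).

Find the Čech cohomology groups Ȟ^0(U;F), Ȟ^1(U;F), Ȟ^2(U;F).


nerve of the cover:
  W12={x6} W14={x3} W23={x9} W34={x4}
C dims 4,4; δ0: rk 3, SNF 1^3
Ȟ^0 = (4 − 3) − 0 = 1, so Ȟ^0 ≅ Z
Ȟ^1 = (4 − 0) − 3 = 1, so Ȟ^1 ≅ Z
Ȟ^2 = (0 − 0) − 0 = 0, so Ȟ^2 ≅ 0

Ȟ^0 = Z, Ȟ^1 = Z, Ȟ^2 = 0


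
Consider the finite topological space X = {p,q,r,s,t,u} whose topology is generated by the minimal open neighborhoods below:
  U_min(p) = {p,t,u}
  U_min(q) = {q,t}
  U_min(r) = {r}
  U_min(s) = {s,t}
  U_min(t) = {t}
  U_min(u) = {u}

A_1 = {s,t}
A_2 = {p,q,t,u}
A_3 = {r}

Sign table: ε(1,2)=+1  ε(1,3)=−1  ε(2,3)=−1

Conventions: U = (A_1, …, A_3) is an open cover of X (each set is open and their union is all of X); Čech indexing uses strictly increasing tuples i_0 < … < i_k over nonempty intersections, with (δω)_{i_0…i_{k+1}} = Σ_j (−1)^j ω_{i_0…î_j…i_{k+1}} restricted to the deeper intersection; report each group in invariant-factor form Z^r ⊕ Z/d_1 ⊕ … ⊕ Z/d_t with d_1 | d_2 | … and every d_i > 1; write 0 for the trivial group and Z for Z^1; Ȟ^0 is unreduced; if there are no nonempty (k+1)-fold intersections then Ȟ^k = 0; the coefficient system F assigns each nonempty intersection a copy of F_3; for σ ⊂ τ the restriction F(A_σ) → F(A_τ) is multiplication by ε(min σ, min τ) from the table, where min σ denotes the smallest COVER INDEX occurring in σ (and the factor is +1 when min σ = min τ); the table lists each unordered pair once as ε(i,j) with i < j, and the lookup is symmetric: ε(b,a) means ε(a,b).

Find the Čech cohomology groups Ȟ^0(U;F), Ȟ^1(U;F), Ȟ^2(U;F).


cover nerve:
  A12={t}
C dims 3,1; δ0: rk_F3 1
Ȟ^0: (3−1)−0=2 ⇒ Z/3 ⊕ Z/3
Ȟ^1: (1−0)−1=0 ⇒ 0
Ȟ^2: (0−0)−0=0 ⇒ 0

Ȟ^0(U;F) ≅ Z/3 ⊕ Z/3; Ȟ^1(U;F) ≅ 0; Ȟ^2(U;F) ≅ 0


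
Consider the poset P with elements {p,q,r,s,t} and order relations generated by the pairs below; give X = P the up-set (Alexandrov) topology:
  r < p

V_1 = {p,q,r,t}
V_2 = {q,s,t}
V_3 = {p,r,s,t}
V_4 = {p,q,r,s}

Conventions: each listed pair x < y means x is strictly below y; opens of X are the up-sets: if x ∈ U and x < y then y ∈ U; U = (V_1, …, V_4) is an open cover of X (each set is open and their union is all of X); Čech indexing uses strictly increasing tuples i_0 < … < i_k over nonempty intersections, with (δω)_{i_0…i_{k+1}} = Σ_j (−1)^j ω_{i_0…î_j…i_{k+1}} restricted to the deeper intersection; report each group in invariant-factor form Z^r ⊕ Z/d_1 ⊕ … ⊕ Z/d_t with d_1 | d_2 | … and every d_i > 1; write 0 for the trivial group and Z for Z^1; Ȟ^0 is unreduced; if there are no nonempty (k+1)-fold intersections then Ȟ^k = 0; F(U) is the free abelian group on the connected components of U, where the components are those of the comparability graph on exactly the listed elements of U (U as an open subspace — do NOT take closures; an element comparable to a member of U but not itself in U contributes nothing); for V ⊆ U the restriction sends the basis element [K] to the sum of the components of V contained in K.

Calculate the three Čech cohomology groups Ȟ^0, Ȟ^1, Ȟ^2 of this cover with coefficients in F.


nerve simplices:
  V12={q,t} V13={p,r,t} V14={p,q,r} V23={s,t} V24={q,s} V34={p,r,s}
  V123={t} V124={q} V134={p,r} V234={s}
components per intersection:
  V1: {p,r} {q} {t}
  V2: {q} {s} {t}
  V3: {p,r} {s} {t}
  V4: {p,r} {q} {s}
  V12: {q} {t}
  V13: {p,r} {t}
  V14: {p,r} {q}
  V23: {s} {t}
  V24: {q} {s}
  V34: {p,r} {s}
  V123: {t}
  V124: {q}
  V134: {p,r}
  V234: {s}
C dims 12,12,4; δ0: rk 8, SNF 1^8; δ1: rk 4, SNF 1^4
degree 0: 12−8−0 = 4 → Ȟ^0 ≅ Z^4
degree 1: 12−4−8 = 0 → Ȟ^1 ≅ 0
degree 2: 4−0−4 = 0 → Ȟ^2 ≅ 0

Ȟ^0 = Z^4,  Ȟ^1 = 0,  Ȟ^2 = 0


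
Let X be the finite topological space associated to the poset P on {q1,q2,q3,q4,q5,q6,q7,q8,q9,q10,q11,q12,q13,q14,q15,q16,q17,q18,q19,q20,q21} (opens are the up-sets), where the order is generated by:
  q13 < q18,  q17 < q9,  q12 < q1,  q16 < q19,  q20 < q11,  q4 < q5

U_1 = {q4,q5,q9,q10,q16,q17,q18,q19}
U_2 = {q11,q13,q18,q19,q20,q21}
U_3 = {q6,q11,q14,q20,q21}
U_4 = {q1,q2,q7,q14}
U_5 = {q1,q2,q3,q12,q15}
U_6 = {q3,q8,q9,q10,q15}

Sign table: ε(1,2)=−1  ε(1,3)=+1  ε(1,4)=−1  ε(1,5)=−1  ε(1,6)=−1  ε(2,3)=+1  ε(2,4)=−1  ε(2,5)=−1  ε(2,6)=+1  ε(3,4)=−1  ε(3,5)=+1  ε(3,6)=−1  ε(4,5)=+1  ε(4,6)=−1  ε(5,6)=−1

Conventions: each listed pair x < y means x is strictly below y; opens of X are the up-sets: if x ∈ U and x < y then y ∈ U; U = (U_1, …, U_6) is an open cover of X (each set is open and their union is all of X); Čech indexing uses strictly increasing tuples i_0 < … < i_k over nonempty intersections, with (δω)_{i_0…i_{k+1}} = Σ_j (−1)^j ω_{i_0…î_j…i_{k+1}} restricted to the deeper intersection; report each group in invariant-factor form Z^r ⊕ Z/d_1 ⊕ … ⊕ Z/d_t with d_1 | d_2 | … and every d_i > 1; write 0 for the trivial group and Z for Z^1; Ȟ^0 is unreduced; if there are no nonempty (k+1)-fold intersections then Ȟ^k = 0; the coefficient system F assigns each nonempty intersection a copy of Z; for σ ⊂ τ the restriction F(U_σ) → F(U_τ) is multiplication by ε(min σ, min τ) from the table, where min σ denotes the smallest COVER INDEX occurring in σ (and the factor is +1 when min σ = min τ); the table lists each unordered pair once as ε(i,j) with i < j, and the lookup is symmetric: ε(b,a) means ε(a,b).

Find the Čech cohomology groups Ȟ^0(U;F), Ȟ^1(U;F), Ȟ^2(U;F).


nonempty intersections:
  U12={q18,q19} U16={q9,q10} U23={q11,q20,q21} U34={q14} U45={q1,q2} U56={q3,q15}
C dims 6,6; δ0: rk 5, SNF 1^5
Ȟ^0: (6−5)−0=1 ⇒ Z
Ȟ^1: (6−0)−5=1 ⇒ Z
Ȟ^2: (0−0)−0=0 ⇒ 0

Ȟ^0 ≅ Z, Ȟ^1 ≅ Z, Ȟ^2 ≅ 0
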